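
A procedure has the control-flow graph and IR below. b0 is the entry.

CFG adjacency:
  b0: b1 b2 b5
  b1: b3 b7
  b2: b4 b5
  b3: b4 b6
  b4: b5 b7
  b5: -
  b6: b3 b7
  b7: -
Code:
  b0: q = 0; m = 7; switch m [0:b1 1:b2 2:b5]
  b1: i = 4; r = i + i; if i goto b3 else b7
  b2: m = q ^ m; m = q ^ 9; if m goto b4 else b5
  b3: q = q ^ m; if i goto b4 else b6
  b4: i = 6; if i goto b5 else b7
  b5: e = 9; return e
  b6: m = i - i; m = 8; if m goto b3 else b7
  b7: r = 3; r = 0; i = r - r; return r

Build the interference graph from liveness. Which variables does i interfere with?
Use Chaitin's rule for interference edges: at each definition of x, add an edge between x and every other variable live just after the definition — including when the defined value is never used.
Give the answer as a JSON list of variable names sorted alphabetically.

Block summaries:
  b0: def={m,q} ue=∅
  b1: def={i,r} ue=∅
  b2: def={m} ue={m,q}
  b3: def={q} ue={i,m,q}
  b4: def={i} ue=∅
  b5: def={e} ue=∅
  b6: def={m} ue={i}
  b7: def={i,r} ue=∅

Liveness:
  b0 li=∅ lo={m,q}
  b1 li={m,q} lo={i,m,q}
  b2 li={m,q} lo=∅
  b3 li={i,m,q} lo={i,q}
  b4 li=∅ lo=∅
  b5 li=∅ lo=∅
  b6 li={i,q} lo={i,m,q}
  b7 li=∅ lo=∅

Interference:
  e — ∅
  i — {m,q,r}
  m — {i,q,r}
  q — {i,m,r}
  r — {i,m,q}

N(i) = ["m", "q", "r"]

Answer: ["m", "q", "r"]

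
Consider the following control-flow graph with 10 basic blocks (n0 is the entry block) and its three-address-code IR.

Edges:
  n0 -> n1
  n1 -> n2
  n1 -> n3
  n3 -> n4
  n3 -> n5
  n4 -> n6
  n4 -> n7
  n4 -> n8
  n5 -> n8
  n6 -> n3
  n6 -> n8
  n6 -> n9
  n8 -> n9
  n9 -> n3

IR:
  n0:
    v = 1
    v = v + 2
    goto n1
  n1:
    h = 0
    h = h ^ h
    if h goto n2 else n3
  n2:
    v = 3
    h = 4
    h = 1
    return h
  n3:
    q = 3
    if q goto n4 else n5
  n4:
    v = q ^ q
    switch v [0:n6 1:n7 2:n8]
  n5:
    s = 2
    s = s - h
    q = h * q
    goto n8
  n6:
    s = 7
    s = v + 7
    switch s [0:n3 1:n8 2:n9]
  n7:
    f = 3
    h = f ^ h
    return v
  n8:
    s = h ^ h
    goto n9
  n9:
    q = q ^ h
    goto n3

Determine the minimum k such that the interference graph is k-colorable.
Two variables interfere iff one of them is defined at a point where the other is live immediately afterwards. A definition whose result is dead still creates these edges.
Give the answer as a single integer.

def/use:
  n0 def {v} use ∅
  n1 def {h} use ∅
  n2 def {h,v} use ∅
  n3 def {q} use ∅
  n4 def {v} use {q}
  n5 def {q,s} use {h,q}
  n6 def {s} use {v}
  n7 def {f,h} use {h,v}
  n8 def {s} use {h}
  n9 def {q} use {h,q}

Liveness:
  n0 li=∅ lo=∅
  n1 li=∅ lo={h}
  n2 li=∅ lo=∅
  n3 li={h} lo={h,q}
  n4 li={h,q} lo={h,q,v}
  n5 li={h,q} lo={h,q}
  n6 li={h,q,v} lo={h,q}
  n7 li={h,v} lo=∅
  n8 li={h,q} lo={h,q}
  n9 li={h,q} lo={h}

Conflict graph:
  f: {h,v}
  h: {f,q,s,v}
  q: {h,s,v}
  s: {h,q,v}
  v: {f,h,q,s}

Registers:
  clique {h,q,s,v} ⇒ need ≥ 4
  4-colouring: R0={h}  R1={v}  R2={f,q}  R3={s}
  χ = 4

Answer: 4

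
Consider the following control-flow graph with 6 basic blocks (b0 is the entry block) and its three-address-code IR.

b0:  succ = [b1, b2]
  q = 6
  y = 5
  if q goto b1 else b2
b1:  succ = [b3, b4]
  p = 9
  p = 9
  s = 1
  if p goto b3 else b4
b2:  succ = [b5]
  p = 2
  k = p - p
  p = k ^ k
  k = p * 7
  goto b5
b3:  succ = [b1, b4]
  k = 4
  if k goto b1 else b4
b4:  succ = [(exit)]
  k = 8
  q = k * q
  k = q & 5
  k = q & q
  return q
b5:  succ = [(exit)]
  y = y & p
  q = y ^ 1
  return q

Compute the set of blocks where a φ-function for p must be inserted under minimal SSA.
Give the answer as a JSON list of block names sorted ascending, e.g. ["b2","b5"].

idom tree: b1←b0 b2←b0 b3←b1 b4←b1 b5←b2
Join-block Dom:
  b1: preds {b0,b3}: {b0} ∩ {b0,b1,b3} = {b0}; idom=b0
  b4: preds {b1,b3}: {b0,b1} ∩ {b0,b1,b3} = {b0,b1}; idom=b1

DF walk-up:
  join b1 pred b0: · stop@b0
  join b1 pred b3: b3→b1 stop@b0
  join b4 pred b1: · stop@b1
  join b4 pred b3: b3 stop@b1
  DF(b0)=∅
  DF(b1)={b1}
  DF(b2)=∅
  DF(b3)={b1,b4}
  DF(b4)=∅
  DF(b5)=∅

φ for p: defs {b1,b2}
  DF⁺ = {b1}

Answer: ["b1"]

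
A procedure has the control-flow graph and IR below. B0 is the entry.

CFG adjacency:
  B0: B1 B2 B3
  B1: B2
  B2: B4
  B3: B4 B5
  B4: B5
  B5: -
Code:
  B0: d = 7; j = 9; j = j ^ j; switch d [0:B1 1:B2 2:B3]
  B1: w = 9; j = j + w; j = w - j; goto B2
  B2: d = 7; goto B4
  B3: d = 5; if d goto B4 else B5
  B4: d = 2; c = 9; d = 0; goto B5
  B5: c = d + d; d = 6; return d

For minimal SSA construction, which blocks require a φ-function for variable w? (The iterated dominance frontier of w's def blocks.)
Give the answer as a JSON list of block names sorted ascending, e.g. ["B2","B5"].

Answer: ["B2", "B4", "B5"]

Analysis:
idom tree: B1←B0 B2←B0 B3←B0 B4←B0 B5←B0
Join-block Dom:
  B2: preds {B0,B1}: {B0} ∩ {B0,B1} = {B0}; idom=B0
  B4: preds {B2,B3}: {B0,B2} ∩ {B0,B3} = {B0}; idom=B0
  B5: preds {B3,B4}: {B0,B3} ∩ {B0,B4} = {B0}; idom=B0

Frontier:
  join B2 pred B0: · stop@B0
  join B2 pred B1: B1 stop@B0
  join B4 pred B2: B2 stop@B0
  join B4 pred B3: B3 stop@B0
  join B5 pred B3: B3 stop@B0
  join B5 pred B4: B4 stop@B0
  B0 → ∅
  B1 → {B2}
  B2 → {B4}
  B3 → {B4,B5}
  B4 → {B5}
  B5 → ∅

φ for w: defs {B1}
  DF⁺ = {B2,B4,B5}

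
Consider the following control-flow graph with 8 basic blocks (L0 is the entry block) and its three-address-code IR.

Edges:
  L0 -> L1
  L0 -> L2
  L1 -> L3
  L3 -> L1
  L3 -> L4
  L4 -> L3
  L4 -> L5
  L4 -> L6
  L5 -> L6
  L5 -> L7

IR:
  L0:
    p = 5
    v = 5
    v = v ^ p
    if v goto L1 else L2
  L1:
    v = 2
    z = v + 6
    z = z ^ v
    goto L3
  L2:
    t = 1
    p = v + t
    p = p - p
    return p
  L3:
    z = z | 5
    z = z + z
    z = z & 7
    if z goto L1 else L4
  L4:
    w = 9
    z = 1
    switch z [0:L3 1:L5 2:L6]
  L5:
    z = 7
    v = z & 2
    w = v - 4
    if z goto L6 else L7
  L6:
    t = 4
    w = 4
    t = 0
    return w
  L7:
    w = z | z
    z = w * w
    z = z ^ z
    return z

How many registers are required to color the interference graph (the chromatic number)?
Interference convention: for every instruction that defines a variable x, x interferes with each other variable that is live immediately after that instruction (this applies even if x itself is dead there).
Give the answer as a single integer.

def/use:
  L0 def {p,v} use ∅
  L1 def {v,z} use ∅
  L2 def {p,t} use {v}
  L3 def {z} use {z}
  L4 def {w,z} use ∅
  L5 def {v,w,z} use ∅
  L6 def {t,w} use ∅
  L7 def {w,z} use {z}

Live sets:
  live L0: ∅→{v}
  live L1: ∅→{z}
  live L2: {v}→∅
  live L3: {z}→∅
  live L4: ∅→{z}
  live L5: ∅→{z}
  live L6: ∅→∅
  live L7: {z}→∅

Conflict graph:
  p: {v}
  t: {v,w}
  v: {p,t,z}
  w: {t,z}
  z: {v,w}

Chromatic number:
  lower bound: {p,v} mutually conflict ⇒ χ ≥ 2
  assign p→c1 t→c1 v→c0 w→c0 z→c1 — no edge inside a register ⇒ χ ≤ 2
  χ = 2

Answer: 2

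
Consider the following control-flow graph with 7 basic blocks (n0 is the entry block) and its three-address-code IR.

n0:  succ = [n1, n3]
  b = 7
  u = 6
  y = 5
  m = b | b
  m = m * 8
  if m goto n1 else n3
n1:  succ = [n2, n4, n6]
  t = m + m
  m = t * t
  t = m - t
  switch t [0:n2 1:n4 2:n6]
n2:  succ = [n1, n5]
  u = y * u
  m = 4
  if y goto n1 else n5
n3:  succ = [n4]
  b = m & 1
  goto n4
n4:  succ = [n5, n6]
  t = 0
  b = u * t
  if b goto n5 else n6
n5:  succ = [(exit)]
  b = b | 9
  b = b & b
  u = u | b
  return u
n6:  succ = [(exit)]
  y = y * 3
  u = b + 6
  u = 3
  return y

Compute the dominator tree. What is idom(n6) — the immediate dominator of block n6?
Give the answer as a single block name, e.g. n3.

Answer: n0

Analysis:
idom tree: n1←n0 n2←n1 n3←n0 n4←n0 n5←n0 n6←n0
Dom at joins:
  n1: preds {n0,n2}: {n0} ∩ {n0,n1,n2} = {n0}; idom=n0
  n4: preds {n1,n3}: {n0,n1} ∩ {n0,n3} = {n0}; idom=n0
  n5: preds {n2,n4}: {n0,n1,n2} ∩ {n0,n4} = {n0}; idom=n0
  n6: preds {n1,n4}: {n0,n1} ∩ {n0,n4} = {n0}; idom=n0

idom(n6) = n0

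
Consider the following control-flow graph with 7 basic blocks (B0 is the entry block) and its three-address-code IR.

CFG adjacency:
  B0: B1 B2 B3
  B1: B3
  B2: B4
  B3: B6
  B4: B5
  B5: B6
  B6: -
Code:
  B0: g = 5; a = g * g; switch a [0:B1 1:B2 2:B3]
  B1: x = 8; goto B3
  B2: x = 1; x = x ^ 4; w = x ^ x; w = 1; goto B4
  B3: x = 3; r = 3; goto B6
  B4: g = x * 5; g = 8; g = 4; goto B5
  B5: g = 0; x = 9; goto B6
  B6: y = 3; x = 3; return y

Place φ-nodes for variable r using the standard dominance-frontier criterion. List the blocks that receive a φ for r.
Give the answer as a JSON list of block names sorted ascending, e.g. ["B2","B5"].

Answer: ["B6"]

Analysis:
idom tree: B1←B0 B2←B0 B3←B0 B4←B2 B5←B4 B6←B0
Dom at joins:
  B3: preds {B0,B1}: {B0} ∩ {B0,B1} = {B0}; idom=B0
  B6: preds {B3,B5}: {B0,B3} ∩ {B0,B2,B4,B5} = {B0}; idom=B0

Frontier:
  join B3 pred B0: · stop@B0
  join B3 pred B1: B1 stop@B0
  join B6 pred B3: B3 stop@B0
  join B6 pred B5: B5→B4→B2 stop@B0
  DF(B0)=∅
  DF(B1)={B3}
  DF(B2)={B6}
  DF(B3)={B6}
  DF(B4)={B6}
  DF(B5)={B6}
  DF(B6)=∅

φ for r: defs {B3}
  DF⁺ = {B6}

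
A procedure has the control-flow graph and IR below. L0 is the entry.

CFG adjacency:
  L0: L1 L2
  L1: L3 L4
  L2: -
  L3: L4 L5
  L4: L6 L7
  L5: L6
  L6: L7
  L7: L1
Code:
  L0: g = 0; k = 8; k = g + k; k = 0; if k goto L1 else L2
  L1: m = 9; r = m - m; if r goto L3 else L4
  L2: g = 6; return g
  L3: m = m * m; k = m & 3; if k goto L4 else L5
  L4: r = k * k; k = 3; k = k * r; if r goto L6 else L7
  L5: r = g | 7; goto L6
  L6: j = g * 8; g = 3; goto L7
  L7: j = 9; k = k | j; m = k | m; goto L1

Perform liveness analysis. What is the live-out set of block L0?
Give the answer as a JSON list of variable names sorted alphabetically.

Answer: ["g", "k"]

Derivation:
Block summaries:
  L0: {g,k} / ∅
  L1: {m,r} / ∅
  L2: {g} / ∅
  L3: {k,m} / {m}
  L4: {k,r} / {k}
  L5: {r} / {g}
  L6: {g,j} / {g}
  L7: {j,k,m} / {k,m}

Liveness:
  L0: in=∅ out={g,k}
  L1: in={g,k} out={g,k,m}
  L2: in=∅ out=∅
  L3: in={g,m} out={g,k,m}
  L4: in={g,k,m} out={g,k,m}
  L5: in={g,k,m} out={g,k,m}
  L6: in={g,k,m} out={g,k,m}
  L7: in={g,k,m} out={g,k}

live-out(L0) = ["g", "k"]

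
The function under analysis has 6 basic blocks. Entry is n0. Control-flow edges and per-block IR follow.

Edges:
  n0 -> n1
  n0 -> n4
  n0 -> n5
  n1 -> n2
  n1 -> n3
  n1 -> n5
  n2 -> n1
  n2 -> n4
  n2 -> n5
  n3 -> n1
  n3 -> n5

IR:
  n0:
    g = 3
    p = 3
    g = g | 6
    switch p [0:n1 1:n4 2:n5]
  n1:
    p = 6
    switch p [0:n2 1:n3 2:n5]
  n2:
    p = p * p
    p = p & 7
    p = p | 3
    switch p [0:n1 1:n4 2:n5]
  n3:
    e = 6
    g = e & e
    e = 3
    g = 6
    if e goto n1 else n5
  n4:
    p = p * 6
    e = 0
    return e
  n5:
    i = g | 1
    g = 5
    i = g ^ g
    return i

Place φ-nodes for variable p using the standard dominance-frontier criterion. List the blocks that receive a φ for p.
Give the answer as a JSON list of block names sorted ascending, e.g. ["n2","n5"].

Answer: ["n1", "n4", "n5"]

Analysis:
idom tree: n1←n0 n2←n1 n3←n1 n4←n0 n5←n0
Join-block Dom:
  n1: preds {n0,n2,n3}: {n0} ∩ {n0,n1,n2} ∩ {n0,n1,n3} = {n0}; idom=n0
  n4: preds {n0,n2}: {n0} ∩ {n0,n1,n2} = {n0}; idom=n0
  n5: preds {n0,n1,n2,n3}: {n0} ∩ {n0,n1} ∩ {n0,n1,n2} ∩ {n0,n1,n3} = {n0}; idom=n0

DF walk-up:
  n1←n0: walk · to n0
  n1←n2: walk n2→n1 to n0
  n1←n3: walk n3→n1 to n0
  n4←n0: walk · to n0
  n4←n2: walk n2→n1 to n0
  n5←n0: walk · to n0
  n5←n1: walk n1 to n0
  n5←n2: walk n2→n1 to n0
  n5←n3: walk n3→n1 to n0
  DF(n0)=∅
  DF(n1)={n1,n4,n5}
  DF(n2)={n1,n4,n5}
  DF(n3)={n1,n5}
  DF(n4)=∅
  DF(n5)=∅

φ for p: defs {n0,n1,n2,n4}
  DF⁺ = {n1,n4,n5}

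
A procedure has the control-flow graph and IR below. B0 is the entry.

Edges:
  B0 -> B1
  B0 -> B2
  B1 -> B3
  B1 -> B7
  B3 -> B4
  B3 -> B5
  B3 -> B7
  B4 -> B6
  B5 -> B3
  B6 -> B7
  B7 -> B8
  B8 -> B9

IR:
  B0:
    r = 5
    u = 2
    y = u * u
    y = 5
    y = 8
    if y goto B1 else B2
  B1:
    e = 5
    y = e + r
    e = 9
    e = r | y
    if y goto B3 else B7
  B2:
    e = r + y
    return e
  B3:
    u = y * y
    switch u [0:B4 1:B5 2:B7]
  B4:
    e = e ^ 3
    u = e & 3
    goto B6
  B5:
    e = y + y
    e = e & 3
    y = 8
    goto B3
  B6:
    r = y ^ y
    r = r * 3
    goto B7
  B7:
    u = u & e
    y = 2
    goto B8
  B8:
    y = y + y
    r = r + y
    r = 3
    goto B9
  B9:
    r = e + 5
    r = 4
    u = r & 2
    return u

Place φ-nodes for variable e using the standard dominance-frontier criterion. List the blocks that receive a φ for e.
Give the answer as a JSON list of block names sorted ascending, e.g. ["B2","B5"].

Answer: ["B3", "B7"]

Analysis:
idom tree: B1←B0 B2←B0 B3←B1 B4←B3 B5←B3 B6←B4 B7←B1 B8←B7 B9←B8
Dom∩ at merges:
  B3: preds {B1,B5}: {B0,B1} ∩ {B0,B1,B3,B5} = {B0,B1}; idom=B1
  B7: preds {B1,B3,B6}: {B0,B1} ∩ {B0,B1,B3} ∩ {B0,B1,B3,B4,B6} = {B0,B1}; idom=B1

DF derivation:
  join B3 pred B1: · stop@B1
  join B3 pred B5: B5→B3 stop@B1
  join B7 pred B1: · stop@B1
  join B7 pred B3: B3 stop@B1
  join B7 pred B6: B6→B4→B3 stop@B1
  B0 → ∅
  B1 → ∅
  B2 → ∅
  B3 → {B3,B7}
  B4 → {B7}
  B5 → {B3}
  B6 → {B7}
  B7 → ∅
  B8 → ∅
  B9 → ∅

φ for e: defs {B1,B2,B4,B5}
  DF⁺ = {B3,B7}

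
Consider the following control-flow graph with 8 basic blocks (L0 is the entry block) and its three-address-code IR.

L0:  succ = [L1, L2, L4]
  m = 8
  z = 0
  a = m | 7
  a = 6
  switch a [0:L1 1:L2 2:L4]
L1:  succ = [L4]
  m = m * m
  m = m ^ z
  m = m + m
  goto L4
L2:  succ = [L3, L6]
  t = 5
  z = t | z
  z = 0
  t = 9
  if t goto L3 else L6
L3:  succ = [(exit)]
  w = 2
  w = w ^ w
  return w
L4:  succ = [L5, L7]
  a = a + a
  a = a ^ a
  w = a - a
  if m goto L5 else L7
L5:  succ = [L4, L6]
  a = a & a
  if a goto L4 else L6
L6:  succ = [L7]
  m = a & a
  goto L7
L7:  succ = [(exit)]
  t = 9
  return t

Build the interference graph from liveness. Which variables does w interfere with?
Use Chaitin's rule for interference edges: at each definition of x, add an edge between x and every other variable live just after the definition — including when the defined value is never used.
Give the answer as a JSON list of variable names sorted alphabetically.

Answer: ["a", "m"]

Analysis:
def/use:
  L0: def={a,m,z} ue=∅
  L1: def={m} ue={m,z}
  L2: def={t,z} ue={z}
  L3: def={w} ue=∅
  L4: def={a,w} ue={a,m}
  L5: def={a} ue={a}
  L6: def={m} ue={a}
  L7: def={t} ue=∅

Live sets:
  L0 li=∅ lo={a,m,z}
  L1 li={a,m,z} lo={a,m}
  L2 li={a,z} lo={a}
  L3 li=∅ lo=∅
  L4 li={a,m} lo={a,m}
  L5 li={a,m} lo={a,m}
  L6 li={a} lo=∅
  L7 li=∅ lo=∅

Interference:
  a: {m,t,w,z}
  m: {a,w,z}
  t: {a,z}
  w: {a,m}
  z: {a,m,t}

N(w) = ["a", "m"]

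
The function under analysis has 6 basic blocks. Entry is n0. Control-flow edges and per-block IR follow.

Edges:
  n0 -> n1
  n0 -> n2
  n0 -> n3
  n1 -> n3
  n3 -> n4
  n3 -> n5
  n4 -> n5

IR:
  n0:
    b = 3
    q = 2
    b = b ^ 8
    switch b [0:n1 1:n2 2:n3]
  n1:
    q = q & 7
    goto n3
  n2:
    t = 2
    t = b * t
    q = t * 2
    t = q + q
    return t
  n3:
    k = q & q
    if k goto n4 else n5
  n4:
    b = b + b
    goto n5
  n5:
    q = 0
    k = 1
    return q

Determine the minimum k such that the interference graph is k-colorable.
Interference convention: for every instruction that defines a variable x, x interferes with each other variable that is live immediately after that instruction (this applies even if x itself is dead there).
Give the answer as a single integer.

def/use:
  n0: {b,q} / ∅
  n1: {q} / {q}
  n2: {q,t} / {b}
  n3: {k} / {q}
  n4: {b} / {b}
  n5: {k,q} / ∅

Backward fixpoint:
  live n0: ∅→{b,q}
  live n1: {b,q}→{b,q}
  live n2: {b}→∅
  live n3: {b,q}→{b}
  live n4: {b}→∅
  live n5: ∅→∅

Conflict graph:
  b — {k,q,t}
  k — {b,q}
  q — {b,k}
  t — {b}

Registers:
  lower bound: {b,k,q} mutually conflict ⇒ χ ≥ 3
  3-colouring: c0={b}  c1={k,t}  c2={q}
  χ = 3

Answer: 3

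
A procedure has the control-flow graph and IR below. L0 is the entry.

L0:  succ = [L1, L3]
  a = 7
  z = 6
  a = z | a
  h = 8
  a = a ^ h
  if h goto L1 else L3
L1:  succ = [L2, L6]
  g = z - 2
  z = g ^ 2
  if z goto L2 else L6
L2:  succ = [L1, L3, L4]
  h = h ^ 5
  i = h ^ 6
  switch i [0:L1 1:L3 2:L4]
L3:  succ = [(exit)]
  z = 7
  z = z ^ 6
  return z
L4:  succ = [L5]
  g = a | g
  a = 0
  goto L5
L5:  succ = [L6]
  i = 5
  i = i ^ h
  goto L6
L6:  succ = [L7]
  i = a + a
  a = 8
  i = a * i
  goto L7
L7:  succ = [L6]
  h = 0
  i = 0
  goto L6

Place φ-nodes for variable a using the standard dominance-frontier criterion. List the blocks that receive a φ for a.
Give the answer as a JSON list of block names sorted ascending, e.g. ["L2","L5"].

idom tree: L1←L0 L2←L1 L3←L0 L4←L2 L5←L4 L6←L1 L7←L6
Join-block Dom:
  L1: preds {L0,L2}: {L0} ∩ {L0,L1,L2} = {L0}; idom=L0
  L3: preds {L0,L2}: {L0} ∩ {L0,L1,L2} = {L0}; idom=L0
  L6: preds {L1,L5,L7}: {L0,L1} ∩ {L0,L1,L2,L4,L5} ∩ {L0,L1,L6,L7} = {L0,L1}; idom=L1

Frontier:
  join L1 pred L0: · stop@L0
  join L1 pred L2: L2→L1 stop@L0
  join L3 pred L0: · stop@L0
  join L3 pred L2: L2→L1 stop@L0
  join L6 pred L1: · stop@L1
  join L6 pred L5: L5→L4→L2 stop@L1
  join L6 pred L7: L7→L6 stop@L1
  L0 → ∅
  L1 → {L1,L3}
  L2 → {L1,L3,L6}
  L3 → ∅
  L4 → {L6}
  L5 → {L6}
  L6 → {L6}
  L7 → {L6}

φ for a: defs {L0,L4,L6}
  DF⁺ = {L6}

Answer: ["L6"]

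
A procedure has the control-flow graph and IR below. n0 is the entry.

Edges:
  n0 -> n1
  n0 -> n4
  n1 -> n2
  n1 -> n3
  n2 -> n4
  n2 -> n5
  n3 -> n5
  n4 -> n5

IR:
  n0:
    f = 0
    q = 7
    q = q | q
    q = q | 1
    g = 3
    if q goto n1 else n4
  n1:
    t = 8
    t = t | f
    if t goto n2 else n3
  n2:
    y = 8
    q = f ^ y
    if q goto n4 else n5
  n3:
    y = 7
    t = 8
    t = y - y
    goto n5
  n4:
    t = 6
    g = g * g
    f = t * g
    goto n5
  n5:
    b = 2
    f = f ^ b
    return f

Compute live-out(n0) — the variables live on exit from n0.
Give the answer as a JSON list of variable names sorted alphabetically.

Answer: ["f", "g"]

Working:
Block summaries:
  n0: {f,g,q} / ∅
  n1: {t} / {f}
  n2: {q,y} / {f}
  n3: {t,y} / ∅
  n4: {f,g,t} / {g}
  n5: {b,f} / {f}

Backward fixpoint:
  n0: in=∅ out={f,g}
  n1: in={f,g} out={f,g}
  n2: in={f,g} out={f,g}
  n3: in={f} out={f}
  n4: in={g} out={f}
  n5: in={f} out=∅

live-out(n0) = ["f", "g"]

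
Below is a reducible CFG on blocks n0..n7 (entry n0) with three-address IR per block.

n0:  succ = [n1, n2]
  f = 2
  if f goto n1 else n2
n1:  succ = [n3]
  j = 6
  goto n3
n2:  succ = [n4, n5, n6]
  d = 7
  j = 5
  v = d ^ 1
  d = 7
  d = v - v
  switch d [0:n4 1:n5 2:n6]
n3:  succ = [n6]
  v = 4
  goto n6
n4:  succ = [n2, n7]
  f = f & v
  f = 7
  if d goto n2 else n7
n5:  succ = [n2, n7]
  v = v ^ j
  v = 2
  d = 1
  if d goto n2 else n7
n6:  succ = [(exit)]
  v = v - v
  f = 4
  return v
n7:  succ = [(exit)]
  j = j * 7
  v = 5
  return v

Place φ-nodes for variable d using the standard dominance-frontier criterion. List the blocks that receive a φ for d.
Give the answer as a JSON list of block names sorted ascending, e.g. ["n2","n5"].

idom tree: n1←n0 n2←n0 n3←n1 n4←n2 n5←n2 n6←n0 n7←n2
Dom at joins:
  n2: preds {n0,n4,n5}: {n0} ∩ {n0,n2,n4} ∩ {n0,n2,n5} = {n0}; idom=n0
  n6: preds {n2,n3}: {n0,n2} ∩ {n0,n1,n3} = {n0}; idom=n0
  n7: preds {n4,n5}: {n0,n2,n4} ∩ {n0,n2,n5} = {n0,n2}; idom=n2

DF walk-up:
  n2←n0: walk · to n0
  n2←n4: walk n4→n2 to n0
  n2←n5: walk n5→n2 to n0
  n6←n2: walk n2 to n0
  n6←n3: walk n3→n1 to n0
  n7←n4: walk n4 to n2
  n7←n5: walk n5 to n2
  n0 → ∅
  n1 → {n6}
  n2 → {n2,n6}
  n3 → {n6}
  n4 → {n2,n7}
  n5 → {n2,n7}
  n6 → ∅
  n7 → ∅

φ for d: defs {n2,n5}
  DF⁺ = {n2,n6,n7}

Answer: ["n2", "n6", "n7"]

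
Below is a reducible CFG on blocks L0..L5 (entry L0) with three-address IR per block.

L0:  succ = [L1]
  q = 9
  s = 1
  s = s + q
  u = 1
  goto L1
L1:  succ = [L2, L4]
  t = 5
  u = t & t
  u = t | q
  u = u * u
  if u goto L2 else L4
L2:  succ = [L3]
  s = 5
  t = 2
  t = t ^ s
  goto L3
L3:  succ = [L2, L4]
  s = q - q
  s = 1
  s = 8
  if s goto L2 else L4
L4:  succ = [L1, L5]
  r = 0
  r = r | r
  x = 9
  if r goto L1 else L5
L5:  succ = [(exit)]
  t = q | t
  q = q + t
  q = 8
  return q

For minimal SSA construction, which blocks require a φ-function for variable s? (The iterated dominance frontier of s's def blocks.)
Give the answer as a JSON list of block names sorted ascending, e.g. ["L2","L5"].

idom tree: L1←L0 L2←L1 L3←L2 L4←L1 L5←L4
Join-block Dom:
  L1: preds {L0,L4}: {L0} ∩ {L0,L1,L4} = {L0}; idom=L0
  L2: preds {L1,L3}: {L0,L1} ∩ {L0,L1,L2,L3} = {L0,L1}; idom=L1
  L4: preds {L1,L3}: {L0,L1} ∩ {L0,L1,L2,L3} = {L0,L1}; idom=L1

DF derivation:
  join L1 pred L0: · stop@L0
  join L1 pred L4: L4→L1 stop@L0
  join L2 pred L1: · stop@L1
  join L2 pred L3: L3→L2 stop@L1
  join L4 pred L1: · stop@L1
  join L4 pred L3: L3→L2 stop@L1
  L0: DF=∅
  L1: DF={L1}
  L2: DF={L2,L4}
  L3: DF={L2,L4}
  L4: DF={L1}
  L5: DF=∅

φ for s: defs {L0,L2,L3}
  DF⁺ = {L1,L2,L4}

Answer: ["L1", "L2", "L4"]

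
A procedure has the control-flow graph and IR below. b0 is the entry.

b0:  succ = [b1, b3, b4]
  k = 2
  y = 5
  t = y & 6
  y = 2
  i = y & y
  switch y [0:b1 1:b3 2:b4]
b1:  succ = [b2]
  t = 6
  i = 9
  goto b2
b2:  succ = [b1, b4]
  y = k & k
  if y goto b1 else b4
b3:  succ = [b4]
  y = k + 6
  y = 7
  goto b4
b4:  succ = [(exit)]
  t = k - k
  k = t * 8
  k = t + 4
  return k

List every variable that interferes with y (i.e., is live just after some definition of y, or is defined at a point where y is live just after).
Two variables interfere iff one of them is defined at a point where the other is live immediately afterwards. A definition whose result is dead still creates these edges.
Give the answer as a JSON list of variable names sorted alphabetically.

Per-block:
  b0: def={i,k,t,y} ue=∅
  b1: def={i,t} ue=∅
  b2: def={y} ue={k}
  b3: def={y} ue={k}
  b4: def={k,t} ue={k}

Liveness:
  live b0: ∅→{k}
  live b1: {k}→{k}
  live b2: {k}→{k}
  live b3: {k}→{k}
  live b4: {k}→∅

Interfere edges:
  i: {k,y}
  k: {i,t,y}
  t: {k}
  y: {i,k}

N(y) = ["i", "k"]

Answer: ["i", "k"]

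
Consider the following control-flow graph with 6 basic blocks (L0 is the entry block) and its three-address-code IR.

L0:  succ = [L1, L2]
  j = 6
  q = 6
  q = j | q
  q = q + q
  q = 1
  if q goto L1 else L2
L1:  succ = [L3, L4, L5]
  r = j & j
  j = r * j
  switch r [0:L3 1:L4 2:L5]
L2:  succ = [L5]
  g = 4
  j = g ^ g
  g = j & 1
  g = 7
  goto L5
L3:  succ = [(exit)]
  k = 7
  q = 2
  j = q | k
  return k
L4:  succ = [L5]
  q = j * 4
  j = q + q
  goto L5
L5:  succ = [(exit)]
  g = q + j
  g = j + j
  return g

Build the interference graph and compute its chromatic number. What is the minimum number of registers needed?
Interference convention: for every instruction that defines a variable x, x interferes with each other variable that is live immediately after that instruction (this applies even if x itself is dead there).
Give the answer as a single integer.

Answer: 3

Analysis:
def/use:
  L0: def={j,q} ue=∅
  L1: def={j,r} ue={j}
  L2: def={g,j} ue=∅
  L3: def={j,k,q} ue=∅
  L4: def={j,q} ue={j}
  L5: def={g} ue={j,q}

Backward fixpoint:
  L0: in=∅ out={j,q}
  L1: in={j,q} out={j,q}
  L2: in={q} out={j,q}
  L3: in=∅ out=∅
  L4: in={j} out={j,q}
  L5: in={j,q} out=∅

Interference:
  g: {j,q}
  j: {g,k,q,r}
  k: {j,q}
  q: {g,j,k,r}
  r: {j,q}

Colouring:
  {g,j,q} pairwise interfere (3-clique) ⇒ χ ≥ 3
  3-colouring: R0={j}  R1={q}  R2={g,k,r}
  χ = 3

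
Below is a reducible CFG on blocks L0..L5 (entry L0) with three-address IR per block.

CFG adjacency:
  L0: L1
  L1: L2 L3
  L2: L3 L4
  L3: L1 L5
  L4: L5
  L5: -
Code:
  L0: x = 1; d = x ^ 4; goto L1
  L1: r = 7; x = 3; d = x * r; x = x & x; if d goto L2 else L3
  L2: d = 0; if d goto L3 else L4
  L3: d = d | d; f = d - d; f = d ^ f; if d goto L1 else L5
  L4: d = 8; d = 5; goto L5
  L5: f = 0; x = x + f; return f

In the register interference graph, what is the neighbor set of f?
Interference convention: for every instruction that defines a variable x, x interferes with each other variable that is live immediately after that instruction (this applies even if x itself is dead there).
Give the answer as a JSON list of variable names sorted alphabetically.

Answer: ["d", "x"]

Analysis:
Block summaries:
  L0: {d,x} / ∅
  L1: {d,r,x} / ∅
  L2: {d} / ∅
  L3: {d,f} / {d}
  L4: {d} / ∅
  L5: {f,x} / {x}

Liveness:
  L0 li=∅ lo=∅
  L1 li=∅ lo={d,x}
  L2 li={x} lo={d,x}
  L3 li={d,x} lo={x}
  L4 li={x} lo={x}
  L5 li={x} lo=∅

Conflict graph:
  d↔{f,x}
  f↔{d,x}
  r↔{x}
  x↔{d,f,r}

N(f) = ["d", "x"]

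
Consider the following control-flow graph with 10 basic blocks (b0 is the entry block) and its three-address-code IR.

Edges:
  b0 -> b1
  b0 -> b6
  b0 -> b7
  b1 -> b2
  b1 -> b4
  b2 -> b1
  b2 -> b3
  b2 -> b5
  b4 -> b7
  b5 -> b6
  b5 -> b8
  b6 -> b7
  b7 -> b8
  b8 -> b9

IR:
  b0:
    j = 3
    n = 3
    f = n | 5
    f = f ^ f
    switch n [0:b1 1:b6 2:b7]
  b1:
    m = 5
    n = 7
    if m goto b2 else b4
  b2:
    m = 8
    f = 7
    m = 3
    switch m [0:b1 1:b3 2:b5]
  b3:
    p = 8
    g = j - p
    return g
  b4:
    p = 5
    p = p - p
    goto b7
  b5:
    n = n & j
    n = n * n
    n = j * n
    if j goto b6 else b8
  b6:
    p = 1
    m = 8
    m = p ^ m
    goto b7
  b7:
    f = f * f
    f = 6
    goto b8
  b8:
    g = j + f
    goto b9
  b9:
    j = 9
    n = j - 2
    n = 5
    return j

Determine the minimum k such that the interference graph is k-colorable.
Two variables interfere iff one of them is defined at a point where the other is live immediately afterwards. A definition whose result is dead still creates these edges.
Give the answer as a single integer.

Answer: 4

Derivation:
def/use:
  b0 def {f,j,n} use ∅
  b1 def {m,n} use ∅
  b2 def {f,m} use ∅
  b3 def {g,p} use {j}
  b4 def {p} use ∅
  b5 def {n} use {j,n}
  b6 def {m,p} use ∅
  b7 def {f} use {f}
  b8 def {g} use {f,j}
  b9 def {j,n} use ∅

Live sets:
  b0: in=∅ out={f,j}
  b1: in={f,j} out={f,j,n}
  b2: in={j,n} out={f,j,n}
  b3: in={j} out=∅
  b4: in={f,j} out={f,j}
  b5: in={f,j,n} out={f,j}
  b6: in={f,j} out={f,j}
  b7: in={f,j} out={f,j}
  b8: in={f,j} out=∅
  b9: in=∅ out=∅

Interference:
  f: {j,m,n,p}
  g: ∅
  j: {f,m,n,p}
  m: {f,j,n,p}
  n: {f,j,m}
  p: {f,j,m}

Registers:
  lower bound: {f,j,m,n} mutually conflict ⇒ χ ≥ 4
  4-colouring: c0={f,g}  c1={j}  c2={m}  c3={n,p}
  χ = 4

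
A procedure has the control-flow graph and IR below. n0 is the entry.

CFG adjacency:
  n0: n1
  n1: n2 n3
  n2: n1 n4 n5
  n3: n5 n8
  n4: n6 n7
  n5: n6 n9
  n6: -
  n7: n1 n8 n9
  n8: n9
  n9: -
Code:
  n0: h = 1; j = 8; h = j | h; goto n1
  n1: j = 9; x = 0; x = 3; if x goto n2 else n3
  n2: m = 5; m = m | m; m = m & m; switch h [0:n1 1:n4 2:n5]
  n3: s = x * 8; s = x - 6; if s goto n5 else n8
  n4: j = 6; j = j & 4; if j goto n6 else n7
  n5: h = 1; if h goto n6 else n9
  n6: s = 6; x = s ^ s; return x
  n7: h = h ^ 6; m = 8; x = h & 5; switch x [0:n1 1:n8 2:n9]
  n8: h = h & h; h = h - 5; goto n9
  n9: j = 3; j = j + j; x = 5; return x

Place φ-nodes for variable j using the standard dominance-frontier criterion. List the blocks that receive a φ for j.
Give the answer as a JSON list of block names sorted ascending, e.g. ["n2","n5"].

Answer: ["n1", "n6", "n8", "n9"]

Derivation:
idom tree: n1←n0 n2←n1 n3←n1 n4←n2 n5←n1 n6←n1 n7←n4 n8←n1 n9←n1
Join-block Dom:
  n1: preds {n0,n2,n7}: {n0} ∩ {n0,n1,n2} ∩ {n0,n1,n2,n4,n7} = {n0}; idom=n0
  n5: preds {n2,n3}: {n0,n1,n2} ∩ {n0,n1,n3} = {n0,n1}; idom=n1
  n6: preds {n4,n5}: {n0,n1,n2,n4} ∩ {n0,n1,n5} = {n0,n1}; idom=n1
  n8: preds {n3,n7}: {n0,n1,n3} ∩ {n0,n1,n2,n4,n7} = {n0,n1}; idom=n1
  n9: preds {n5,n7,n8}: {n0,n1,n5} ∩ {n0,n1,n2,n4,n7} ∩ {n0,n1,n8} = {n0,n1}; idom=n1

Frontier:
  join n1 pred n0: · stop@n0
  join n1 pred n2: n2→n1 stop@n0
  join n1 pred n7: n7→n4→n2→n1 stop@n0
  join n5 pred n2: n2 stop@n1
  join n5 pred n3: n3 stop@n1
  join n6 pred n4: n4→n2 stop@n1
  join n6 pred n5: n5 stop@n1
  join n8 pred n3: n3 stop@n1
  join n8 pred n7: n7→n4→n2 stop@n1
  join n9 pred n5: n5 stop@n1
  join n9 pred n7: n7→n4→n2 stop@n1
  join n9 pred n8: n8 stop@n1
  DF(n0)=∅
  DF(n1)={n1}
  DF(n2)={n1,n5,n6,n8,n9}
  DF(n3)={n5,n8}
  DF(n4)={n1,n6,n8,n9}
  DF(n5)={n6,n9}
  DF(n6)=∅
  DF(n7)={n1,n8,n9}
  DF(n8)={n9}
  DF(n9)=∅

φ for j: defs {n0,n1,n4,n9}
  DF⁺ = {n1,n6,n8,n9}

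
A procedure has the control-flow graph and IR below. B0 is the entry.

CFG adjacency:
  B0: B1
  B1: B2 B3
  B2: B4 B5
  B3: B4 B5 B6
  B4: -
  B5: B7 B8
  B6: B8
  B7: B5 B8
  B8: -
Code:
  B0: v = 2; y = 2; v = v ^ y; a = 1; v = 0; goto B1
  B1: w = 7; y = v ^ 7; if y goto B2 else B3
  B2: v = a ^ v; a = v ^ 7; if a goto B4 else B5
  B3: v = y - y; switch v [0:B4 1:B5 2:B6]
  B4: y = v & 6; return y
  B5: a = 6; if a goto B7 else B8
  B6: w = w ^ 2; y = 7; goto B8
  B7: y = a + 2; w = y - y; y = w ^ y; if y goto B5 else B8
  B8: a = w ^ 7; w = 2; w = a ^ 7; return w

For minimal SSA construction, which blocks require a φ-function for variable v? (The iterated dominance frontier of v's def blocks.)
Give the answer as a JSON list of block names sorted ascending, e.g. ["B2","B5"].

Answer: ["B4", "B5", "B8"]

Derivation:
idom tree: B1←B0 B2←B1 B3←B1 B4←B1 B5←B1 B6←B3 B7←B5 B8←B1
Dom∩ at merges:
  B4: preds {B2,B3}: {B0,B1,B2} ∩ {B0,B1,B3} = {B0,B1}; idom=B1
  B5: preds {B2,B3,B7}: {B0,B1,B2} ∩ {B0,B1,B3} ∩ {B0,B1,B5,B7} = {B0,B1}; idom=B1
  B8: preds {B5,B6,B7}: {B0,B1,B5} ∩ {B0,B1,B3,B6} ∩ {B0,B1,B5,B7} = {B0,B1}; idom=B1

Frontier:
  B4←B2: walk B2 to B1
  B4←B3: walk B3 to B1
  B5←B2: walk B2 to B1
  B5←B3: walk B3 to B1
  B5←B7: walk B7→B5 to B1
  B8←B5: walk B5 to B1
  B8←B6: walk B6→B3 to B1
  B8←B7: walk B7→B5 to B1
  B0 → ∅
  B1 → ∅
  B2 → {B4,B5}
  B3 → {B4,B5,B8}
  B4 → ∅
  B5 → {B5,B8}
  B6 → {B8}
  B7 → {B5,B8}
  B8 → ∅

φ for v: defs {B0,B2,B3}
  DF⁺ = {B4,B5,B8}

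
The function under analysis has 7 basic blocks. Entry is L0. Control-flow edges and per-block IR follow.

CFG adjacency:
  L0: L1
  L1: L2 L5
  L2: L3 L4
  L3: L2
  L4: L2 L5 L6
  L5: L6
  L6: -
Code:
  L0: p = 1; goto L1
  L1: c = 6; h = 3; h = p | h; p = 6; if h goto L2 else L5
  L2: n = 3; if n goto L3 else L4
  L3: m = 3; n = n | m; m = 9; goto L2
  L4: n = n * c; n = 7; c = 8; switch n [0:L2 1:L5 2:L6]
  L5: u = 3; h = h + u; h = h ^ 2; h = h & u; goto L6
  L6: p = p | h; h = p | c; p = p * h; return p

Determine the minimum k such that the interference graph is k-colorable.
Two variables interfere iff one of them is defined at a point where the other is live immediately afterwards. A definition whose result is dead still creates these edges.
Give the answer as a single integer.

Per-block:
  L0: {p} / ∅
  L1: {c,h,p} / {p}
  L2: {n} / ∅
  L3: {m,n} / {n}
  L4: {c,n} / {c,n}
  L5: {h,u} / {h}
  L6: {h,p} / {c,h,p}

Live sets:
  L0 li=∅ lo={p}
  L1 li={p} lo={c,h,p}
  L2 li={c,h,p} lo={c,h,n,p}
  L3 li={c,h,n,p} lo={c,h,p}
  L4 li={c,h,n,p} lo={c,h,p}
  L5 li={c,h,p} lo={c,h,p}
  L6 li={c,h,p} lo=∅

Interference:
  c — {h,m,n,p,u}
  h — {c,m,n,p,u}
  m — {c,h,n,p}
  n — {c,h,m,p}
  p — {c,h,m,n,u}
  u — {c,h,p}

Colouring:
  {c,h,m,n,p} pairwise interfere (5-clique) ⇒ χ ≥ 5
  assign c→c0 h→c1 m→c3 n→c4 p→c2 u→c3 — no edge inside a register ⇒ χ ≤ 5
  χ = 5

Answer: 5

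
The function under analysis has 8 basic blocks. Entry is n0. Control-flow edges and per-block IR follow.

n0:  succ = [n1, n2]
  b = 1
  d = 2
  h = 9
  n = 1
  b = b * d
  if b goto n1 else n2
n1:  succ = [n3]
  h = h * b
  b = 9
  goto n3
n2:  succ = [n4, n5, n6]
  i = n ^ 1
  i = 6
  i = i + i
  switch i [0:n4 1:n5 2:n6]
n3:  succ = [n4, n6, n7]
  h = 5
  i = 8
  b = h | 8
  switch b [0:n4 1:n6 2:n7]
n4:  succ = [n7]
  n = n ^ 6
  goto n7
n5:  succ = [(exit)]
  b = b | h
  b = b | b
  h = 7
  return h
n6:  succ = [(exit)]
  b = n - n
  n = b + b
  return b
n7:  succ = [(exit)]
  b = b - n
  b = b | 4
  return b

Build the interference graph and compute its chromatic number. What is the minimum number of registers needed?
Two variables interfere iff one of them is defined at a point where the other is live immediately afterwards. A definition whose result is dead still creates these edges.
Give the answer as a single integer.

def/use:
  n0: def={b,d,h,n} ue=∅
  n1: def={b,h} ue={b,h}
  n2: def={i} ue={n}
  n3: def={b,h,i} ue=∅
  n4: def={n} ue={n}
  n5: def={b,h} ue={b,h}
  n6: def={b,n} ue={n}
  n7: def={b} ue={b,n}

Backward fixpoint:
  n0 li=∅ lo={b,h,n}
  n1 li={b,h,n} lo={n}
  n2 li={b,h,n} lo={b,h,n}
  n3 li={n} lo={b,n}
  n4 li={b,n} lo={b,n}
  n5 li={b,h} lo=∅
  n6 li={n} lo=∅
  n7 li={b,n} lo=∅

Interference:
  b — {d,h,i,n}
  d — {b,h,n}
  h — {b,d,i,n}
  i — {b,h,n}
  n — {b,d,h,i}

Chromatic number:
  clique {b,d,h,n} ⇒ need ≥ 4
  assign b→R0 d→R3 h→R1 i→R3 n→R2 — no edge inside a register ⇒ χ ≤ 4
  χ = 4

Answer: 4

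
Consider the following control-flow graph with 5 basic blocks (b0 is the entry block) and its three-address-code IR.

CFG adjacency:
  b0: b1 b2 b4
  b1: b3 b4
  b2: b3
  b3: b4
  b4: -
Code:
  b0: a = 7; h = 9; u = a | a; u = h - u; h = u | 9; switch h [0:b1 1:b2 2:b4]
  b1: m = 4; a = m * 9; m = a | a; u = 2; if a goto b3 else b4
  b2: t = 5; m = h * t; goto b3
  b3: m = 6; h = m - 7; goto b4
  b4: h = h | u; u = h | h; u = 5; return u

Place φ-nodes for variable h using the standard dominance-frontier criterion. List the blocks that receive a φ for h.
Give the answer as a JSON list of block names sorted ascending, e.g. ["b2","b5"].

idom tree: b1←b0 b2←b0 b3←b0 b4←b0
Dom∩ at merges:
  b3: preds {b1,b2}: {b0,b1} ∩ {b0,b2} = {b0}; idom=b0
  b4: preds {b0,b1,b3}: {b0} ∩ {b0,b1} ∩ {b0,b3} = {b0}; idom=b0

DF walk-up:
  b3←b1: walk b1 to b0
  b3←b2: walk b2 to b0
  b4←b0: walk · to b0
  b4←b1: walk b1 to b0
  b4←b3: walk b3 to b0
  b0: DF=∅
  b1: DF={b3,b4}
  b2: DF={b3}
  b3: DF={b4}
  b4: DF=∅

φ for h: defs {b0,b3,b4}
  DF⁺ = {b4}

Answer: ["b4"]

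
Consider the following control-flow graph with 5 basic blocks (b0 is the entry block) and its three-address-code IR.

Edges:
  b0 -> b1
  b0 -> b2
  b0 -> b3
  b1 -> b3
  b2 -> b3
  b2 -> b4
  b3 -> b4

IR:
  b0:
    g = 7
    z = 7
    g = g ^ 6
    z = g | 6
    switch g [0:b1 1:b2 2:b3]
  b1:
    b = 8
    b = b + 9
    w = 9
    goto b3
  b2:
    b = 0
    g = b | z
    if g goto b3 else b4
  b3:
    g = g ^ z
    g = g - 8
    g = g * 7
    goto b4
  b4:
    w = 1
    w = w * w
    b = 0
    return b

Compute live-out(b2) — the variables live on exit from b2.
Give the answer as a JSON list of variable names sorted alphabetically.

Answer: ["g", "z"]

Analysis:
Per-block:
  b0: def={g,z} ue=∅
  b1: def={b,w} ue=∅
  b2: def={b,g} ue={z}
  b3: def={g} ue={g,z}
  b4: def={b,w} ue=∅

Liveness:
  live b0: ∅→{g,z}
  live b1: {g,z}→{g,z}
  live b2: {z}→{g,z}
  live b3: {g,z}→∅
  live b4: ∅→∅

live-out(b2) = ["g", "z"]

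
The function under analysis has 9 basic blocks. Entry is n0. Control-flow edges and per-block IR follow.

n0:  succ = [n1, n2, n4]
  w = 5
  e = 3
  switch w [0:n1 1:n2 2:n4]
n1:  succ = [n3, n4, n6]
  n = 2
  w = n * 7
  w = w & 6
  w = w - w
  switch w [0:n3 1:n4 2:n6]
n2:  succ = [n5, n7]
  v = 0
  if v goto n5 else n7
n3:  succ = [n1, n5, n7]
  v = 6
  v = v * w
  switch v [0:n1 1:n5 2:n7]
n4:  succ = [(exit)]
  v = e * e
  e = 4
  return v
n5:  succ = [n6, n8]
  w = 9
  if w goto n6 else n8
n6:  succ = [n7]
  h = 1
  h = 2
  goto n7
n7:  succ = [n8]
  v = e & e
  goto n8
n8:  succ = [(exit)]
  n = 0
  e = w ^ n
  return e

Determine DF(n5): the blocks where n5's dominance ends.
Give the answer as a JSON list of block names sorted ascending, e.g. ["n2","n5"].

idom tree: n1←n0 n2←n0 n3←n1 n4←n0 n5←n0 n6←n0 n7←n0 n8←n0
Dom at joins:
  n1: preds {n0,n3}: {n0} ∩ {n0,n1,n3} = {n0}; idom=n0
  n4: preds {n0,n1}: {n0} ∩ {n0,n1} = {n0}; idom=n0
  n5: preds {n2,n3}: {n0,n2} ∩ {n0,n1,n3} = {n0}; idom=n0
  n6: preds {n1,n5}: {n0,n1} ∩ {n0,n5} = {n0}; idom=n0
  n7: preds {n2,n3,n6}: {n0,n2} ∩ {n0,n1,n3} ∩ {n0,n6} = {n0}; idom=n0
  n8: preds {n5,n7}: {n0,n5} ∩ {n0,n7} = {n0}; idom=n0

DF derivation:
  n1←n0: walk · to n0
  n1←n3: walk n3→n1 to n0
  n4←n0: walk · to n0
  n4←n1: walk n1 to n0
  n5←n2: walk n2 to n0
  n5←n3: walk n3→n1 to n0
  n6←n1: walk n1 to n0
  n6←n5: walk n5 to n0
  n7←n2: walk n2 to n0
  n7←n3: walk n3→n1 to n0
  n7←n6: walk n6 to n0
  n8←n5: walk n5 to n0
  n8←n7: walk n7 to n0
  DF(n0)=∅
  DF(n1)={n1,n4,n5,n6,n7}
  DF(n2)={n5,n7}
  DF(n3)={n1,n5,n7}
  DF(n4)=∅
  DF(n5)={n6,n8}
  DF(n6)={n7}
  DF(n7)={n8}
  DF(n8)=∅

DF(n5) = ["n6", "n8"]

Answer: ["n6", "n8"]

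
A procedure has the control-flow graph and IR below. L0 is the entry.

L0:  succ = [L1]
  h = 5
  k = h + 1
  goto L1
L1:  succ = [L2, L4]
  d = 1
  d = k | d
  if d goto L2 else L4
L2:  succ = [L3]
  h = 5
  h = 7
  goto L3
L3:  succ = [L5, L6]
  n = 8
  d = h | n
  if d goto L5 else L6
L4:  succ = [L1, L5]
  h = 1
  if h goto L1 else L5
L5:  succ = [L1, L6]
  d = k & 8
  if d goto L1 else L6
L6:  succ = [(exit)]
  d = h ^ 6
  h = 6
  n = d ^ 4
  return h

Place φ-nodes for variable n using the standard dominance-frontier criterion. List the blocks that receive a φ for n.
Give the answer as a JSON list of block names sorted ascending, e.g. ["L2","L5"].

Answer: ["L1", "L5", "L6"]

Analysis:
idom tree: L1←L0 L2←L1 L3←L2 L4←L1 L5←L1 L6←L1
Join-block Dom:
  L1: preds {L0,L4,L5}: {L0} ∩ {L0,L1,L4} ∩ {L0,L1,L5} = {L0}; idom=L0
  L5: preds {L3,L4}: {L0,L1,L2,L3} ∩ {L0,L1,L4} = {L0,L1}; idom=L1
  L6: preds {L3,L5}: {L0,L1,L2,L3} ∩ {L0,L1,L5} = {L0,L1}; idom=L1

DF walk-up:
  join L1 pred L0: · stop@L0
  join L1 pred L4: L4→L1 stop@L0
  join L1 pred L5: L5→L1 stop@L0
  join L5 pred L3: L3→L2 stop@L1
  join L5 pred L4: L4 stop@L1
  join L6 pred L3: L3→L2 stop@L1
  join L6 pred L5: L5 stop@L1
  DF(L0)=∅
  DF(L1)={L1}
  DF(L2)={L5,L6}
  DF(L3)={L5,L6}
  DF(L4)={L1,L5}
  DF(L5)={L1,L6}
  DF(L6)=∅

φ for n: defs {L3,L6}
  DF⁺ = {L1,L5,L6}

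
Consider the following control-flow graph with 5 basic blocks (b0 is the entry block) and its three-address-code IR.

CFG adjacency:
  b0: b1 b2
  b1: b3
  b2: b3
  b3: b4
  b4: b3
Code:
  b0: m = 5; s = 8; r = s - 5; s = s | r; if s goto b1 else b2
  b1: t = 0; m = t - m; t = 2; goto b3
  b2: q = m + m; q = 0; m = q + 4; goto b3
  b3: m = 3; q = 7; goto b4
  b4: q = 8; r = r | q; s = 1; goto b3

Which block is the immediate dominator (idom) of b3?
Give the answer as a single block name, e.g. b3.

idom tree: b1←b0 b2←b0 b3←b0 b4←b3
Dom∩ at merges:
  b3: preds {b1,b2,b4}: {b0,b1} ∩ {b0,b2} ∩ {b0,b3,b4} = {b0}; idom=b0

idom(b3) = b0

Answer: b0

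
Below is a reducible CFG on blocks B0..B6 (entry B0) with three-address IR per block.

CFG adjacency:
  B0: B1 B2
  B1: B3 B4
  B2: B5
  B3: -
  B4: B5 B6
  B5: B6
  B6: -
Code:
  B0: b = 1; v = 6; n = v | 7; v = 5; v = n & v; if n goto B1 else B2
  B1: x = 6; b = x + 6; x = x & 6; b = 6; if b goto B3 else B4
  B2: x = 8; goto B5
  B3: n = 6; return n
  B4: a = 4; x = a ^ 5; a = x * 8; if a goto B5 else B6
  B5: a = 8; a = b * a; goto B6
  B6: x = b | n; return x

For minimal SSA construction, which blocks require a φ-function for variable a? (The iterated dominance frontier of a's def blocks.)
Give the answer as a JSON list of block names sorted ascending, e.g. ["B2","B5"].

Answer: ["B5", "B6"]

Working:
idom tree: B1←B0 B2←B0 B3←B1 B4←B1 B5←B0 B6←B0
Join-block Dom:
  B5: preds {B2,B4}: {B0,B2} ∩ {B0,B1,B4} = {B0}; idom=B0
  B6: preds {B4,B5}: {B0,B1,B4} ∩ {B0,B5} = {B0}; idom=B0

Frontier:
  B5←B2: walk B2 to B0
  B5←B4: walk B4→B1 to B0
  B6←B4: walk B4→B1 to B0
  B6←B5: walk B5 to B0
  B0 → ∅
  B1 → {B5,B6}
  B2 → {B5}
  B3 → ∅
  B4 → {B5,B6}
  B5 → {B6}
  B6 → ∅

φ for a: defs {B4,B5}
  DF⁺ = {B5,B6}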